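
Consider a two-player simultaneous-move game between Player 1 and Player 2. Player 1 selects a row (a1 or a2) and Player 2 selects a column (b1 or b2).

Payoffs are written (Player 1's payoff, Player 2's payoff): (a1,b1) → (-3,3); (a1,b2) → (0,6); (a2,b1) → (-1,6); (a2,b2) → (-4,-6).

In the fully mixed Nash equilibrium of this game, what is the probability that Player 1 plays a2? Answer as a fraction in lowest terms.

1/5

Let p be the probability that Player 1 plays a1. In a completely mixed equilibrium, Player 2 must be indifferent between b1 and b2.
Player 2's expected payoff from b1 is 3p + 6(1−p); from b2 it is 6p − 6(1−p).
Setting these equal: −3p + 6 = 12p − 6, so p = 4/5.
Therefore Player 1 plays a2 with probability 1 − 4/5 = 1/5.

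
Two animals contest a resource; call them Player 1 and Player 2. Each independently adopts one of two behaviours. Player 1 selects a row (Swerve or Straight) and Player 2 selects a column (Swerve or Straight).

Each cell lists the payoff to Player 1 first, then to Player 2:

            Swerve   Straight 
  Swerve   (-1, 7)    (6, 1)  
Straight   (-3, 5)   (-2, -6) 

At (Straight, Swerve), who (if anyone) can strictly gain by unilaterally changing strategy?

Player 1 at (Straight, Swerve) earns -3; deviating to Swerve yields -1 — a strict improvement.
Player 2 earns 5; deviating to Straight yields -6 — not better.
Only Player 1 has a strictly profitable deviation.

Player 1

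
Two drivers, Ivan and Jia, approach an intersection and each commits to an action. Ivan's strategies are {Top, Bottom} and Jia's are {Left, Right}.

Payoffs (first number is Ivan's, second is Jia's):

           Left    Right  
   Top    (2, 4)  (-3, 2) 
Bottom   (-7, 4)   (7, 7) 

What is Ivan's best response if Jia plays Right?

Against Right, Ivan earns -3 from Top and 7 from Bottom.
So Bottom is the best response.

Bottom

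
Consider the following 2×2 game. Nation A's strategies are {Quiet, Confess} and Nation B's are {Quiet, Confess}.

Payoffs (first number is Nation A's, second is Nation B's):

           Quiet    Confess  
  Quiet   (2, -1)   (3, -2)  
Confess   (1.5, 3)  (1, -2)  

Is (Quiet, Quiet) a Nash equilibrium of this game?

At (Quiet, Quiet), Nation A earns 2; switching to Confess would give 1.5, so Nation A has no profitable deviation.
Nation B earns -1; switching to Confess would give -2, so Nation B has no profitable deviation.
Neither player can gain by a unilateral deviation, so this profile is a Nash equilibrium.

Yes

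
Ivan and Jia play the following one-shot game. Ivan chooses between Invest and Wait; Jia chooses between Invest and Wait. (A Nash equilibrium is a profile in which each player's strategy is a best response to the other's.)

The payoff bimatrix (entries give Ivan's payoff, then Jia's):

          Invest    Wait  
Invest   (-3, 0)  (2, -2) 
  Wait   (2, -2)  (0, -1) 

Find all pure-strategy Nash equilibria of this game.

none

(Invest, Invest): Ivan prefers Wait (2 > -3) — not an equilibrium.
(Invest, Wait): Jia prefers Invest (0 > -2) — not an equilibrium.
(Wait, Invest): Jia prefers Wait (-1 > -2) — not an equilibrium.
(Wait, Wait): Ivan prefers Invest (2 > 0) — not an equilibrium.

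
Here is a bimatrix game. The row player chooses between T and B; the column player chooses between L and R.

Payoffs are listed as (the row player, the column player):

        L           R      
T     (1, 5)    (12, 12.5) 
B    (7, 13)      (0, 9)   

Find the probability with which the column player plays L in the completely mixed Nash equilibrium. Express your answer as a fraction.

2/3

Let q be the probability that the column player plays L. In a completely mixed equilibrium, the row player must be indifferent between T and B.
The row player's expected payoff from T is q + 12(1−q); from B it is 7q.
Setting these equal: −11q + 12 = 7q, so q = 2/3.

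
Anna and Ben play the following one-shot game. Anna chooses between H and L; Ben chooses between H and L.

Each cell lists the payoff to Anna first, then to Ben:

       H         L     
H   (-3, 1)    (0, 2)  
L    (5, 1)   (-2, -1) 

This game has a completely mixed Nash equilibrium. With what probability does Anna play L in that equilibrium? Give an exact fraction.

1/3

Let r be the probability that Anna plays H. In a completely mixed equilibrium, Ben must be indifferent between H and L.
Ben's expected payoff from H is r + (1−r); from L it is 2r − (1−r).
Setting these equal: 1 = 3r − 1, so r = 2/3.
Therefore Anna plays L with probability 1 − 2/3 = 1/3.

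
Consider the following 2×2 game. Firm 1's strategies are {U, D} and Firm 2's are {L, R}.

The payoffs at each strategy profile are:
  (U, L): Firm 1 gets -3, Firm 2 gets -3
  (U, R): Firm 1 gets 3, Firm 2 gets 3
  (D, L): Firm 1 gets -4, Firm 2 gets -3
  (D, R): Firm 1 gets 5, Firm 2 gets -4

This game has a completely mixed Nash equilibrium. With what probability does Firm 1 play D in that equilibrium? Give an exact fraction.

6/7

Let p be the probability that Firm 1 plays U. In a completely mixed equilibrium, Firm 2 must be indifferent between L and R.
Firm 2's expected payoff from L is −3p − 3(1−p); from R it is 3p − 4(1−p).
Setting these equal: -3 = 7p − 4, so p = 1/7.
Therefore Firm 1 plays D with probability 1 − 1/7 = 6/7.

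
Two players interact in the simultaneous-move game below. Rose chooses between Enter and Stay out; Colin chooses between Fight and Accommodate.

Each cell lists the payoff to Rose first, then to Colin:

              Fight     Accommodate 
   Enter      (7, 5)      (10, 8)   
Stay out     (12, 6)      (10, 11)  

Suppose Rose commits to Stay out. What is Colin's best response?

Against Stay out, Colin earns 6 from Fight and 11 from Accommodate.
So Accommodate is the best response.

Accommodate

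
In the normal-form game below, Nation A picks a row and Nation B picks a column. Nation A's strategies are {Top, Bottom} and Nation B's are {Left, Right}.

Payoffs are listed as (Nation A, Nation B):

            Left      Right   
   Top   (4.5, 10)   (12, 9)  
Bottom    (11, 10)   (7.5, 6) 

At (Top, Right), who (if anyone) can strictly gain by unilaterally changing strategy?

Nation B

Nation A at (Top, Right) earns 12; deviating to Bottom yields 7.5 — not better.
Nation B earns 9; deviating to Left yields 10 — a strict improvement.
Only Nation B has a strictly profitable deviation.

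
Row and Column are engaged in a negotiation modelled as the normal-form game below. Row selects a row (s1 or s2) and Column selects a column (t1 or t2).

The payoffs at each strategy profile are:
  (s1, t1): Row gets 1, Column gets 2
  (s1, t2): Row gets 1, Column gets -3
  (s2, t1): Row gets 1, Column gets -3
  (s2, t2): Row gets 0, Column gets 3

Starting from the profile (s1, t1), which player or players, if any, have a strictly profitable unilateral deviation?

Row at (s1, t1) earns 1; deviating to s2 yields 1 — not better.
Column earns 2; deviating to t2 yields -3 — not better.
Neither player can strictly improve; the profile is a Nash equilibrium.

Neither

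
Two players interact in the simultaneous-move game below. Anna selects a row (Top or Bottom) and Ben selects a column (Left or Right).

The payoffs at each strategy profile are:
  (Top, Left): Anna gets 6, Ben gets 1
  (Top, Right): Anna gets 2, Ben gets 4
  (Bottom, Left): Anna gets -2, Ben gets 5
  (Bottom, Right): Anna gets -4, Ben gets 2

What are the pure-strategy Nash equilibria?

(Top, Left): Ben prefers Right (4 > 1) — not an equilibrium.
(Top, Right): Anna gets 2 ≥ -4 from Bottom, and Ben gets 4 ≥ 1 from Left — Nash equilibrium.
(Bottom, Left): Anna prefers Top (6 > -2) — not an equilibrium.
(Bottom, Right): Anna prefers Top (2 > -4); Ben prefers Left (5 > 2) — not an equilibrium.

(Top, Right)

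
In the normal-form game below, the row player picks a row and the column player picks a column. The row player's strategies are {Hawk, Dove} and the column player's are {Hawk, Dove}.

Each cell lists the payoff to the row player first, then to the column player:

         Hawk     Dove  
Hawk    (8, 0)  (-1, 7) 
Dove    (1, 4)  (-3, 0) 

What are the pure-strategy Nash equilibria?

(Hawk, Dove)

(Hawk, Hawk): the column player prefers Dove (7 > 0) — not an equilibrium.
(Hawk, Dove): the row player gets -1 ≥ -3 from Dove, and the column player gets 7 ≥ 0 from Hawk — Nash equilibrium.
(Dove, Hawk): the row player prefers Hawk (8 > 1) — not an equilibrium.
(Dove, Dove): the row player prefers Hawk (-1 > -3); the column player prefers Hawk (4 > 0) — not an equilibrium.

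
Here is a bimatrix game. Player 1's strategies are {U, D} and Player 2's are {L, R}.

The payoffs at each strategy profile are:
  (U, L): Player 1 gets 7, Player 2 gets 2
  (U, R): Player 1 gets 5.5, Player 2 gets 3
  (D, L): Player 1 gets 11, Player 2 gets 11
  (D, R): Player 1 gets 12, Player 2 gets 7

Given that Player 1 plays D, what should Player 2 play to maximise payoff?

Against D, Player 2 earns 11 from L and 7 from R.
So L is the best response.

L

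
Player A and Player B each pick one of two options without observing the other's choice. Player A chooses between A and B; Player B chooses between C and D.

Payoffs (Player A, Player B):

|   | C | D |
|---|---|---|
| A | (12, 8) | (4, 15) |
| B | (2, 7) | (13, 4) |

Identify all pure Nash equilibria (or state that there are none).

(A, C): Player B prefers D (15 > 8) — not an equilibrium.
(A, D): Player A prefers B (13 > 4) — not an equilibrium.
(B, C): Player A prefers A (12 > 2) — not an equilibrium.
(B, D): Player B prefers C (7 > 4) — not an equilibrium.

none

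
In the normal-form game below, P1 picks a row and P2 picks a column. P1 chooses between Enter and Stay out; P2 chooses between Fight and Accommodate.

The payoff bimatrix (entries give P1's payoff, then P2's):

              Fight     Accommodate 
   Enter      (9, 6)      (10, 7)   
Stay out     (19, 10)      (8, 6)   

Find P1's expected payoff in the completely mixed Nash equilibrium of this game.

59/6

First find y, the probability P2 plays Fight, from P1's indifference between Enter and Stay out: 9y + 10(1−y) = 19y + 8(1−y), giving y = 1/6.
Since P1 is indifferent in equilibrium, P1's expected payoff equals the payoff from either row against (1/6, 5/6). Using Enter: 9(1/6) + 10(5/6) = 59/6.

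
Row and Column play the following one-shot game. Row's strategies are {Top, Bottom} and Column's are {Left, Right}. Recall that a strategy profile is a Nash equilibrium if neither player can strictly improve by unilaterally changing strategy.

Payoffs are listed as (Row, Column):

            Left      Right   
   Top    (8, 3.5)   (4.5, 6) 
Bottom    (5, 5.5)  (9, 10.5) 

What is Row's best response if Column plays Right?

Against Right, Row earns 4.5 from Top and 9 from Bottom.
So Bottom is the best response.

Bottom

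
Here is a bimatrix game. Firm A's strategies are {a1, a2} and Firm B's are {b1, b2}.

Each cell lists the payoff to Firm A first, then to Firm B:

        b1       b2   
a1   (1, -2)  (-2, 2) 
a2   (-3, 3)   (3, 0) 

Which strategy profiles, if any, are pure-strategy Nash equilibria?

(a1, b1): Firm B prefers b2 (2 > -2) — not an equilibrium.
(a1, b2): Firm A prefers a2 (3 > -2) — not an equilibrium.
(a2, b1): Firm A prefers a1 (1 > -3) — not an equilibrium.
(a2, b2): Firm B prefers b1 (3 > 0) — not an equilibrium.

none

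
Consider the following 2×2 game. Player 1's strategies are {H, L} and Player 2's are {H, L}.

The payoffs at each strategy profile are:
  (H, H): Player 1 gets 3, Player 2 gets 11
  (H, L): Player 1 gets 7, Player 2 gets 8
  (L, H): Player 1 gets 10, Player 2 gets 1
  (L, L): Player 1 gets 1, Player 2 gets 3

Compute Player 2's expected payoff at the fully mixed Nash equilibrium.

First find p, the probability Player 1 plays H, from Player 2's indifference between H and L: 11p + (1−p) = 8p + 3(1−p), giving p = 2/5.
Since Player 2 is indifferent in equilibrium, Player 2's expected payoff equals the payoff from either column against (2/5, 3/5). Using H: 11(2/5) + (3/5) = 5.

5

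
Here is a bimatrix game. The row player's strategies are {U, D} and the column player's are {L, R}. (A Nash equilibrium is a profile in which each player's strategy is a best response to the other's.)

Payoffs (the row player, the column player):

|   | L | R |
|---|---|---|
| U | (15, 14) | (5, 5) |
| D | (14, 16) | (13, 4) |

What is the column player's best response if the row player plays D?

L

Against D, the column player earns 16 from L and 4 from R.
So L is the best response.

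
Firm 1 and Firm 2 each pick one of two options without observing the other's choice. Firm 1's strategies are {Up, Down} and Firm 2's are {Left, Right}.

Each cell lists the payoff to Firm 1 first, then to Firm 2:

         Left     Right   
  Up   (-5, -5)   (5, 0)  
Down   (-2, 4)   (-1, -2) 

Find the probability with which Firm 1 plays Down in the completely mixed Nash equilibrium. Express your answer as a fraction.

Let p be the probability that Firm 1 plays Up. In a completely mixed equilibrium, Firm 2 must be indifferent between Left and Right.
Firm 2's expected payoff from Left is −5p + 4(1−p); from Right it is −2(1−p).
Setting these equal: −9p + 4 = 2p − 2, so p = 6/11.
Therefore Firm 1 plays Down with probability 1 − 6/11 = 5/11.

5/11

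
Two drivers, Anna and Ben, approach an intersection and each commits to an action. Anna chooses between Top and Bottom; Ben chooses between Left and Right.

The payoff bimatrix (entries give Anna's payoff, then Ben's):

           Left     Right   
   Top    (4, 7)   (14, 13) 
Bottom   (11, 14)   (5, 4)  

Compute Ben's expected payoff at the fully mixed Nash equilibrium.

First find p, the probability Anna plays Top, from Ben's indifference between Left and Right: 7p + 14(1−p) = 13p + 4(1−p), giving p = 5/8.
Since Ben is indifferent in equilibrium, Ben's expected payoff equals the payoff from either column against (5/8, 3/8). Using Left: 7(5/8) + 14(3/8) = 77/8.

77/8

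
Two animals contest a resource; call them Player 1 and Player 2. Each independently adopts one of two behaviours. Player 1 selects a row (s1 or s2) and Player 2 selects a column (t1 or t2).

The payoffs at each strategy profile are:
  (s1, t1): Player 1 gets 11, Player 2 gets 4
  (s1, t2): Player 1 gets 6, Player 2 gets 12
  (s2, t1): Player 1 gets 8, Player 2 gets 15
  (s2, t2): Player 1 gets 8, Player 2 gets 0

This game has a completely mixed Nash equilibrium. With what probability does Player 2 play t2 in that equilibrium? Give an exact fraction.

Let c be the probability that Player 2 plays t1. In a completely mixed equilibrium, Player 1 must be indifferent between s1 and s2.
Player 1's expected payoff from s1 is 11c + 6(1−c); from s2 it is 8c + 8(1−c).
Setting these equal: 5c + 6 = 8, so c = 2/5.
Therefore Player 2 plays t2 with probability 1 − 2/5 = 3/5.

3/5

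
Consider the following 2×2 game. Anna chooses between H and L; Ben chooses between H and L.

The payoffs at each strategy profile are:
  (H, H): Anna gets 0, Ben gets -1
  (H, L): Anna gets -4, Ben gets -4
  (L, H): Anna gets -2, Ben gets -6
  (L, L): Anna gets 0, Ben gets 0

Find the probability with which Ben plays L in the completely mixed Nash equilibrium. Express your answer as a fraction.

1/3

Let c be the probability that Ben plays H. In a completely mixed equilibrium, Anna must be indifferent between H and L.
Anna's expected payoff from H is −4(1−c); from L it is −2c.
Setting these equal: 4c − 4 = −2c, so c = 2/3.
Therefore Ben plays L with probability 1 − 2/3 = 1/3.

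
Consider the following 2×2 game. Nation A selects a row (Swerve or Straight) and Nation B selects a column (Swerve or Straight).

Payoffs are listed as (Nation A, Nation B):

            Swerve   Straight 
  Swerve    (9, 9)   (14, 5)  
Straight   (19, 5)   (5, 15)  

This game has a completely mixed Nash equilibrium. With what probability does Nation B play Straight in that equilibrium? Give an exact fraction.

10/19

Let c be the probability that Nation B plays Swerve. In a completely mixed equilibrium, Nation A must be indifferent between Swerve and Straight.
Nation A's expected payoff from Swerve is 9c + 14(1−c); from Straight it is 19c + 5(1−c).
Setting these equal: −5c + 14 = 14c + 5, so c = 9/19.
Therefore Nation B plays Straight with probability 1 − 9/19 = 10/19.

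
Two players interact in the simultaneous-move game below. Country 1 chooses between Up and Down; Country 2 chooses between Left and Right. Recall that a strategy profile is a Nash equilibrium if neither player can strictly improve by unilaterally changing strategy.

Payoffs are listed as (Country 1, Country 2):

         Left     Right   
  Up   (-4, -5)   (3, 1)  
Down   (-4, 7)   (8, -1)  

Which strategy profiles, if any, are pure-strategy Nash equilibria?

(Down, Left)

(Up, Left): Country 2 prefers Right (1 > -5) — not an equilibrium.
(Up, Right): Country 1 prefers Down (8 > 3) — not an equilibrium.
(Down, Left): Country 1 gets -4 ≥ -4 from Up, and Country 2 gets 7 ≥ -1 from Right — Nash equilibrium.
(Down, Right): Country 2 prefers Left (7 > -1) — not an equilibrium.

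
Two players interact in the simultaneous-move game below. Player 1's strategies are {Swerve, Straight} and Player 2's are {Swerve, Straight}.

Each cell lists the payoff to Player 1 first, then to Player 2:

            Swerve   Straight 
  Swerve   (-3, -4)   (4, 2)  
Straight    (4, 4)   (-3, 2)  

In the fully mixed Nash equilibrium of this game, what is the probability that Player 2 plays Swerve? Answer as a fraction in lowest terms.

Let y be the probability that Player 2 plays Swerve. In a completely mixed equilibrium, Player 1 must be indifferent between Swerve and Straight.
Player 1's expected payoff from Swerve is −3y + 4(1−y); from Straight it is 4y − 3(1−y).
Setting these equal: −7y + 4 = 7y − 3, so y = 1/2.

1/2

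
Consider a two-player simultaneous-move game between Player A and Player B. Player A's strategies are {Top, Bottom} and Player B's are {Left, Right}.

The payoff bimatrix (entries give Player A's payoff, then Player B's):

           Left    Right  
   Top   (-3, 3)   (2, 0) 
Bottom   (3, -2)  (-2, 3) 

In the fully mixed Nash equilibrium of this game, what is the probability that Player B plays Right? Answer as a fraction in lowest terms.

Let c be the probability that Player B plays Left. In a completely mixed equilibrium, Player A must be indifferent between Top and Bottom.
Player A's expected payoff from Top is −3c + 2(1−c); from Bottom it is 3c − 2(1−c).
Setting these equal: −5c + 2 = 5c − 2, so c = 2/5.
Therefore Player B plays Right with probability 1 − 2/5 = 3/5.

3/5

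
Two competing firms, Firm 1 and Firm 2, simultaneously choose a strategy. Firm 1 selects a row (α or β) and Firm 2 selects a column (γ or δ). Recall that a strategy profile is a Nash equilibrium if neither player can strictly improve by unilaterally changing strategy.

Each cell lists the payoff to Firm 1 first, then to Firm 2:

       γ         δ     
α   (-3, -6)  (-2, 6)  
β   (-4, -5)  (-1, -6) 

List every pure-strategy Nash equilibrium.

none

(α, γ): Firm 2 prefers δ (6 > -6) — not an equilibrium.
(α, δ): Firm 1 prefers β (-1 > -2) — not an equilibrium.
(β, γ): Firm 1 prefers α (-3 > -4) — not an equilibrium.
(β, δ): Firm 2 prefers γ (-5 > -6) — not an equilibrium.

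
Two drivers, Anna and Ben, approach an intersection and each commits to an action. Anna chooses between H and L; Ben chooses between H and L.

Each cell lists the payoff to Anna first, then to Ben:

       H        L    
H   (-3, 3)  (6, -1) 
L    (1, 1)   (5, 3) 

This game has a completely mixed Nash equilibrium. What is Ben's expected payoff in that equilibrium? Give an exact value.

5/3

First find x, the probability Anna plays H, from Ben's indifference between H and L: 3x + (1−x) = −x + 3(1−x), giving x = 1/3.
Since Ben is indifferent in equilibrium, Ben's expected payoff equals the payoff from either column against (1/3, 2/3). Using H: 3(1/3) + (2/3) = 5/3.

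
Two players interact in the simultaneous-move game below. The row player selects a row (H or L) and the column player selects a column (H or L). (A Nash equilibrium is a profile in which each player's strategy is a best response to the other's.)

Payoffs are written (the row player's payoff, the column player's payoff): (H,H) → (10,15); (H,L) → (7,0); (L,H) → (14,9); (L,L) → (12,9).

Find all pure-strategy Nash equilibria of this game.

(L, H) and (L, L)

(H, H): the row player prefers L (14 > 10) — not an equilibrium.
(H, L): the row player prefers L (12 > 7); the column player prefers H (15 > 0) — not an equilibrium.
(L, H): the row player gets 14 ≥ 10 from H, and the column player gets 9 ≥ 9 from L — Nash equilibrium.
(L, L): the row player gets 12 ≥ 7 from H, and the column player gets 9 ≥ 9 from H — Nash equilibrium.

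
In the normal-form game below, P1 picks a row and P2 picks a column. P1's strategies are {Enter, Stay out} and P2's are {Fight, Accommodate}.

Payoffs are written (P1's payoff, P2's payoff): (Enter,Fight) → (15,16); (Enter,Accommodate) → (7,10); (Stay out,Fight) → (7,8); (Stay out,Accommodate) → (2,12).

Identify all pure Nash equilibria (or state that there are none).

(Enter, Fight)

(Enter, Fight): P1 gets 15 ≥ 7 from Stay out, and P2 gets 16 ≥ 10 from Accommodate — Nash equilibrium.
(Enter, Accommodate): P2 prefers Fight (16 > 10) — not an equilibrium.
(Stay out, Fight): P1 prefers Enter (15 > 7); P2 prefers Accommodate (12 > 8) — not an equilibrium.
(Stay out, Accommodate): P1 prefers Enter (7 > 2) — not an equilibrium.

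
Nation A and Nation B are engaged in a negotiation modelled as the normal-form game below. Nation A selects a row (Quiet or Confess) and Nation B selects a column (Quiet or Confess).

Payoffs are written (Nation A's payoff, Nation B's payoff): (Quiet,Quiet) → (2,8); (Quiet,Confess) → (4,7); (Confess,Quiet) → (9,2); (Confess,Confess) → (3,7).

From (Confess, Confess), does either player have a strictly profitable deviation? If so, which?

Nation A

Nation A at (Confess, Confess) earns 3; deviating to Quiet yields 4 — a strict improvement.
Nation B earns 7; deviating to Quiet yields 2 — not better.
Only Nation A has a strictly profitable deviation.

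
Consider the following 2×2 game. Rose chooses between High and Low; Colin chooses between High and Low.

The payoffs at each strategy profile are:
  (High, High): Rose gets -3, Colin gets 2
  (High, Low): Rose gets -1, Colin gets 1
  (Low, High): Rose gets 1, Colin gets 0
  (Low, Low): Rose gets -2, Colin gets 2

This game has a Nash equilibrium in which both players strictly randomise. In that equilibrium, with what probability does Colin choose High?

Let c be the probability that Colin plays High. In a completely mixed equilibrium, Rose must be indifferent between High and Low.
Rose's expected payoff from High is −3c − (1−c); from Low it is c − 2(1−c).
Setting these equal: −2c − 1 = 3c − 2, so c = 1/5.

1/5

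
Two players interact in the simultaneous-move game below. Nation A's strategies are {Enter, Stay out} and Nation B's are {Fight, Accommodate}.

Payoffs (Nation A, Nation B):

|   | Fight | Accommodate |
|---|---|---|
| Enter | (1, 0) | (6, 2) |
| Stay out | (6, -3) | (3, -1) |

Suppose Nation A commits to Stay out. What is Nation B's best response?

Against Stay out, Nation B earns -3 from Fight and -1 from Accommodate.
So Accommodate is the best response.

Accommodate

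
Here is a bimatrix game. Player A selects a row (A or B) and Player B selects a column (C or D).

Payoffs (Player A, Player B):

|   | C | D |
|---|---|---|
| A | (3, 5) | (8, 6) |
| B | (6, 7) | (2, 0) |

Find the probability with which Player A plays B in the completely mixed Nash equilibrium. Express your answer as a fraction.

1/8

Let p be the probability that Player A plays A. In a completely mixed equilibrium, Player B must be indifferent between C and D.
Player B's expected payoff from C is 5p + 7(1−p); from D it is 6p.
Setting these equal: −2p + 7 = 6p, so p = 7/8.
Therefore Player A plays B with probability 1 − 7/8 = 1/8.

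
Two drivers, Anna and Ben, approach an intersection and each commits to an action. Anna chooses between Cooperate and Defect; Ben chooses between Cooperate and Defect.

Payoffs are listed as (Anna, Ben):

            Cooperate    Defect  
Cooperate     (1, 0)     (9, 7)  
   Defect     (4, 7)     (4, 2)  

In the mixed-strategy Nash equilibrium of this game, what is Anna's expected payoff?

First find q, the probability Ben plays Cooperate, from Anna's indifference between Cooperate and Defect: q + 9(1−q) = 4q + 4(1−q), giving q = 5/8.
Since Anna is indifferent in equilibrium, Anna's expected payoff equals the payoff from either row against (5/8, 3/8). Using Cooperate: (5/8) + 9(3/8) = 4.

4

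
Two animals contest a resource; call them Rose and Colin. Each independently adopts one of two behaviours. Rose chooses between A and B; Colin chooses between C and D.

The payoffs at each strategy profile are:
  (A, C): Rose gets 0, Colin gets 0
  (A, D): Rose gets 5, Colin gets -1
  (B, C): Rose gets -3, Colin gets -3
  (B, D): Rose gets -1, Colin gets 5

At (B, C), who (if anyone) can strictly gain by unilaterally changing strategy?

Both

Rose at (B, C) earns -3; deviating to A yields 0 — a strict improvement.
Colin earns -3; deviating to D yields 5 — a strict improvement.
Both Rose and Colin have strictly profitable deviations.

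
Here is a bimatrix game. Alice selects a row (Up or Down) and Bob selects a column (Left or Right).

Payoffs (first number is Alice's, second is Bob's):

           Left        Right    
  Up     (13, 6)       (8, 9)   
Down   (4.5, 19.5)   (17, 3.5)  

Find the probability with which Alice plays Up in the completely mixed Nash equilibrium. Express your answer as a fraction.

16/19

Let r be the probability that Alice plays Up. In a completely mixed equilibrium, Bob must be indifferent between Left and Right.
Bob's expected payoff from Left is 6r + 19.5(1−r); from Right it is 9r + 3.5(1−r).
Setting these equal: −13.5r + 19.5 = 5.5r + 3.5, so r = 16/19.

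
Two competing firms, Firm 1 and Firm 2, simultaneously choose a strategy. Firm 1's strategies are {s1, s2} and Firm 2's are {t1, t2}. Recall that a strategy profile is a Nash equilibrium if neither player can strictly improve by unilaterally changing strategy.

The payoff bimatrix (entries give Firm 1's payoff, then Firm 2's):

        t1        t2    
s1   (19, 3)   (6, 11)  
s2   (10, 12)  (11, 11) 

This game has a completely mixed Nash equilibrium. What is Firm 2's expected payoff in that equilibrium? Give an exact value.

First find x, the probability Firm 1 plays s1, from Firm 2's indifference between t1 and t2: 3x + 12(1−x) = 11x + 11(1−x), giving x = 1/9.
Since Firm 2 is indifferent in equilibrium, Firm 2's expected payoff equals the payoff from either column against (1/9, 8/9). Using t1: 3(1/9) + 12(8/9) = 11.

11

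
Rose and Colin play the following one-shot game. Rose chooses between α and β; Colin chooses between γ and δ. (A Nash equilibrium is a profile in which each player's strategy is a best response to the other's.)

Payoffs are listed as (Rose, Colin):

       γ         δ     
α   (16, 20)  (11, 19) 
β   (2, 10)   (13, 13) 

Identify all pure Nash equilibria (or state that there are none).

(α, γ): Rose gets 16 ≥ 2 from β, and Colin gets 20 ≥ 19 from δ — Nash equilibrium.
(α, δ): Rose prefers β (13 > 11); Colin prefers γ (20 > 19) — not an equilibrium.
(β, γ): Rose prefers α (16 > 2); Colin prefers δ (13 > 10) — not an equilibrium.
(β, δ): Rose gets 13 ≥ 11 from α, and Colin gets 13 ≥ 10 from γ — Nash equilibrium.

(α, γ) and (β, δ)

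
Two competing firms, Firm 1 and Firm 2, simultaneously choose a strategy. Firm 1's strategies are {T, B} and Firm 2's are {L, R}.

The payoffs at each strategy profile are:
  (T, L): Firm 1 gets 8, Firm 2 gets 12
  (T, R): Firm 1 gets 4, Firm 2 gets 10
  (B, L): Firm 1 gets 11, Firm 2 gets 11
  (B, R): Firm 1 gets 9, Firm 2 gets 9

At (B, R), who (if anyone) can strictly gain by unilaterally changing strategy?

Firm 2

Firm 1 at (B, R) earns 9; deviating to T yields 4 — not better.
Firm 2 earns 9; deviating to L yields 11 — a strict improvement.
Only Firm 2 has a strictly profitable deviation.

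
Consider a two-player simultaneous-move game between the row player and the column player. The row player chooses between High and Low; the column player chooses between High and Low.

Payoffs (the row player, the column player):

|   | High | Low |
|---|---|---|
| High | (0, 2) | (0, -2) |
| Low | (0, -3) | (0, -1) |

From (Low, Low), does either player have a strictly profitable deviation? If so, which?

Neither

The row player at (Low, Low) earns 0; deviating to High yields 0 — not better.
The column player earns -1; deviating to High yields -3 — not better.
Neither player can strictly improve; the profile is a Nash equilibrium.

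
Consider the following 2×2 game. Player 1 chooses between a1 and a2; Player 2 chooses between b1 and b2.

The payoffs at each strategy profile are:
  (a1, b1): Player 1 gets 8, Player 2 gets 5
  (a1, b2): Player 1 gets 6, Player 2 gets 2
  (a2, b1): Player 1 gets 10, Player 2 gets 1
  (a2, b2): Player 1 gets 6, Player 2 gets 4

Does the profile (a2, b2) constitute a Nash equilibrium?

Yes

At (a2, b2), Player 1 earns 6; switching to a1 would give 6, so Player 1 has no profitable deviation.
Player 2 earns 4; switching to b1 would give 1, so Player 2 has no profitable deviation.
Neither player can gain by a unilateral deviation, so this profile is a Nash equilibrium.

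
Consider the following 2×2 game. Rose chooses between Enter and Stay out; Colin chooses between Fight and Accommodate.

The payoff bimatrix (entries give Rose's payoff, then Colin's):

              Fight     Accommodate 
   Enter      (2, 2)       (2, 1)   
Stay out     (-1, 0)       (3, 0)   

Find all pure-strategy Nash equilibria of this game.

(Enter, Fight) and (Stay out, Accommodate)

(Enter, Fight): Rose gets 2 ≥ -1 from Stay out, and Colin gets 2 ≥ 1 from Accommodate — Nash equilibrium.
(Enter, Accommodate): Rose prefers Stay out (3 > 2); Colin prefers Fight (2 > 1) — not an equilibrium.
(Stay out, Fight): Rose prefers Enter (2 > -1) — not an equilibrium.
(Stay out, Accommodate): Rose gets 3 ≥ 2 from Enter, and Colin gets 0 ≥ 0 from Fight — Nash equilibrium.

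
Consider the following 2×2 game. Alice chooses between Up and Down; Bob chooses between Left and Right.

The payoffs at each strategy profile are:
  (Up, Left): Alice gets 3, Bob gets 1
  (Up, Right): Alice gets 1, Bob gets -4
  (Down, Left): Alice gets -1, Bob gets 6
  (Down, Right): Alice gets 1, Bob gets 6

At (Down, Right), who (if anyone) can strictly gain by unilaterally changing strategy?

Alice at (Down, Right) earns 1; deviating to Up yields 1 — not better.
Bob earns 6; deviating to Left yields 6 — not better.
Neither player can strictly improve; the profile is a Nash equilibrium.

Neither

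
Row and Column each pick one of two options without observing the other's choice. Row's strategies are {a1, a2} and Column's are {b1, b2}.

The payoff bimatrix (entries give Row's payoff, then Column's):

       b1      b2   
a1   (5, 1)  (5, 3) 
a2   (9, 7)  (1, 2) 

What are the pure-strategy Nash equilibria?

(a1, b2) and (a2, b1)

(a1, b1): Row prefers a2 (9 > 5); Column prefers b2 (3 > 1) — not an equilibrium.
(a1, b2): Row gets 5 ≥ 1 from a2, and Column gets 3 ≥ 1 from b1 — Nash equilibrium.
(a2, b1): Row gets 9 ≥ 5 from a1, and Column gets 7 ≥ 2 from b2 — Nash equilibrium.
(a2, b2): Row prefers a1 (5 > 1); Column prefers b1 (7 > 2) — not an equilibrium.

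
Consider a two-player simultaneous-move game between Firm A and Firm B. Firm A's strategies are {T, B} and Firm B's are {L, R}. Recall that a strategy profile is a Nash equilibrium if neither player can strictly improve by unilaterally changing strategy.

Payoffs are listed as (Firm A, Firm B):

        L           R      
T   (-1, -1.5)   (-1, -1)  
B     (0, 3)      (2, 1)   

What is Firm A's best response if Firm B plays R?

Against R, Firm A earns -1 from T and 2 from B.
So B is the best response.

B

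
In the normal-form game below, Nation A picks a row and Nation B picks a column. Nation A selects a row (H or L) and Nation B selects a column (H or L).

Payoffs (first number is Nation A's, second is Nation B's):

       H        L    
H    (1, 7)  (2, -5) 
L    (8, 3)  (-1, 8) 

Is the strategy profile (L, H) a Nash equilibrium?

At (L, H), Nation A earns 8; switching to H would give 1, so Nation A has no profitable deviation.
Nation B earns 3; switching to L would give 8, so Nation B would deviate.
Since at least one player can profitably deviate, this is not a Nash equilibrium.

No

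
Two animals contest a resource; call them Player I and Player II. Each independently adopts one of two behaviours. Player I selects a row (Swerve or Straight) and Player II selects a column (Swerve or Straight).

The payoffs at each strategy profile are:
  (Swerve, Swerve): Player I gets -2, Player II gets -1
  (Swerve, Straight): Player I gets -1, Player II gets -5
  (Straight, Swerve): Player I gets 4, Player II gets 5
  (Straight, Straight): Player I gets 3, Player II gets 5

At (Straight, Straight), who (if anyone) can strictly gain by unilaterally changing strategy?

Player I at (Straight, Straight) earns 3; deviating to Swerve yields -1 — not better.
Player II earns 5; deviating to Swerve yields 5 — not better.
Neither player can strictly improve; the profile is a Nash equilibrium.

Neither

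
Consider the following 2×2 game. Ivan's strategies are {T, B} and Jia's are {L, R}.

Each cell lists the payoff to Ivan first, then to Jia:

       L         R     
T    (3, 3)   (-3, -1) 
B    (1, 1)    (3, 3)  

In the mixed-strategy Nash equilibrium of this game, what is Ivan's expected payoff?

First find y, the probability Jia plays L, from Ivan's indifference between T and B: 3y − 3(1−y) = y + 3(1−y), giving y = 3/4.
Since Ivan is indifferent in equilibrium, Ivan's expected payoff equals the payoff from either row against (3/4, 1/4). Using T: 3(3/4) − 3(1/4) = 3/2.

3/2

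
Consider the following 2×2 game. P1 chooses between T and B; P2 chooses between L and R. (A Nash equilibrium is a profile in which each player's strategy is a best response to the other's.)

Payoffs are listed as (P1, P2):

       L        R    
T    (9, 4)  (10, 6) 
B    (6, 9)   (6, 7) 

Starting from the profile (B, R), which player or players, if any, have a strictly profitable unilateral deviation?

P1 at (B, R) earns 6; deviating to T yields 10 — a strict improvement.
P2 earns 7; deviating to L yields 9 — a strict improvement.
Both P1 and P2 have strictly profitable deviations.

Both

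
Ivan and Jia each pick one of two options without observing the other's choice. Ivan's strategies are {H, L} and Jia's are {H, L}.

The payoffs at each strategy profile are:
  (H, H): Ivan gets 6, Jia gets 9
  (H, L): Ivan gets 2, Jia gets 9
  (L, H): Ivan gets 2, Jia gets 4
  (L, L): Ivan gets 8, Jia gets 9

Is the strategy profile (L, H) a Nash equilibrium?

At (L, H), Ivan earns 2; switching to H would give 6, so Ivan would deviate.
Jia earns 4; switching to L would give 9, so Jia would deviate.
Since at least one player can profitably deviate, this is not a Nash equilibrium.

No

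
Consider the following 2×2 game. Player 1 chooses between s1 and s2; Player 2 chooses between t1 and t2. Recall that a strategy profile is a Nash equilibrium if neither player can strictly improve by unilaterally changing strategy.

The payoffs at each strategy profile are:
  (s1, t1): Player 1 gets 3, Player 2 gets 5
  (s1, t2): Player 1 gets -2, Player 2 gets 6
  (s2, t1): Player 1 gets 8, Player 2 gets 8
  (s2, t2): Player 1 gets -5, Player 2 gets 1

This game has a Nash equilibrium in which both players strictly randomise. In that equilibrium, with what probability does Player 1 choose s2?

1/8

Let p be the probability that Player 1 plays s1. In a completely mixed equilibrium, Player 2 must be indifferent between t1 and t2.
Player 2's expected payoff from t1 is 5p + 8(1−p); from t2 it is 6p + (1−p).
Setting these equal: −3p + 8 = 5p + 1, so p = 7/8.
Therefore Player 1 plays s2 with probability 1 − 7/8 = 1/8.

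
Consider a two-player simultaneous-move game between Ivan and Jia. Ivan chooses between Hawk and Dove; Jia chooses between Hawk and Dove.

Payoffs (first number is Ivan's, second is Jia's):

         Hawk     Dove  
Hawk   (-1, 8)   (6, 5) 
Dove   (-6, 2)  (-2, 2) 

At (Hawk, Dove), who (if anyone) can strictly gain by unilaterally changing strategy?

Ivan at (Hawk, Dove) earns 6; deviating to Dove yields -2 — not better.
Jia earns 5; deviating to Hawk yields 8 — a strict improvement.
Only Jia has a strictly profitable deviation.

Jia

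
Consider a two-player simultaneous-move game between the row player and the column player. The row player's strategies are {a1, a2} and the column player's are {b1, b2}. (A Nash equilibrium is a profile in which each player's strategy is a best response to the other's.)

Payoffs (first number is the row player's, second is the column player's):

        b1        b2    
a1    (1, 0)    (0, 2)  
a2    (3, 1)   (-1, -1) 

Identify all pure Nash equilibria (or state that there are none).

(a1, b2) and (a2, b1)

(a1, b1): the row player prefers a2 (3 > 1); the column player prefers b2 (2 > 0) — not an equilibrium.
(a1, b2): the row player gets 0 ≥ -1 from a2, and the column player gets 2 ≥ 0 from b1 — Nash equilibrium.
(a2, b1): the row player gets 3 ≥ 1 from a1, and the column player gets 1 ≥ -1 from b2 — Nash equilibrium.
(a2, b2): the row player prefers a1 (0 > -1); the column player prefers b1 (1 > -1) — not an equilibrium.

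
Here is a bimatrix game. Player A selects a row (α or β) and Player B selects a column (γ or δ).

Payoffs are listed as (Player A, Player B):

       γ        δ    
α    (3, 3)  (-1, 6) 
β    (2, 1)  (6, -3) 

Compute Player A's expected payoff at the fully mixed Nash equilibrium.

5/2

First find q, the probability Player B plays γ, from Player A's indifference between α and β: 3q − (1−q) = 2q + 6(1−q), giving q = 7/8.
Since Player A is indifferent in equilibrium, Player A's expected payoff equals the payoff from either row against (7/8, 1/8). Using α: 3(7/8) − (1/8) = 5/2.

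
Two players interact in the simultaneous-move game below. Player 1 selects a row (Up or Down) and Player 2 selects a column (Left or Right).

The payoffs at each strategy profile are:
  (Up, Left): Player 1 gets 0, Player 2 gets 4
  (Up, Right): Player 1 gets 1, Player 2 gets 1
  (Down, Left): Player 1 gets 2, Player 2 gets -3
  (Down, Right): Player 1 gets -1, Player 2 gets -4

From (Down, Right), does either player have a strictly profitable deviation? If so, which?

Player 1 at (Down, Right) earns -1; deviating to Up yields 1 — a strict improvement.
Player 2 earns -4; deviating to Left yields -3 — a strict improvement.
Both Player 1 and Player 2 have strictly profitable deviations.

Both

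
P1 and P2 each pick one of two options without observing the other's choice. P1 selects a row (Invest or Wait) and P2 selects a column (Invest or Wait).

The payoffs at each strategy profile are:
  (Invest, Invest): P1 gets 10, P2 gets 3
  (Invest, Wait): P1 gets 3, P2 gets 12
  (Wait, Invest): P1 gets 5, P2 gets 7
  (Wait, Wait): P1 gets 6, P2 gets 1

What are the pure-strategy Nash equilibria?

(Invest, Invest): P2 prefers Wait (12 > 3) — not an equilibrium.
(Invest, Wait): P1 prefers Wait (6 > 3) — not an equilibrium.
(Wait, Invest): P1 prefers Invest (10 > 5) — not an equilibrium.
(Wait, Wait): P2 prefers Invest (7 > 1) — not an equilibrium.

none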